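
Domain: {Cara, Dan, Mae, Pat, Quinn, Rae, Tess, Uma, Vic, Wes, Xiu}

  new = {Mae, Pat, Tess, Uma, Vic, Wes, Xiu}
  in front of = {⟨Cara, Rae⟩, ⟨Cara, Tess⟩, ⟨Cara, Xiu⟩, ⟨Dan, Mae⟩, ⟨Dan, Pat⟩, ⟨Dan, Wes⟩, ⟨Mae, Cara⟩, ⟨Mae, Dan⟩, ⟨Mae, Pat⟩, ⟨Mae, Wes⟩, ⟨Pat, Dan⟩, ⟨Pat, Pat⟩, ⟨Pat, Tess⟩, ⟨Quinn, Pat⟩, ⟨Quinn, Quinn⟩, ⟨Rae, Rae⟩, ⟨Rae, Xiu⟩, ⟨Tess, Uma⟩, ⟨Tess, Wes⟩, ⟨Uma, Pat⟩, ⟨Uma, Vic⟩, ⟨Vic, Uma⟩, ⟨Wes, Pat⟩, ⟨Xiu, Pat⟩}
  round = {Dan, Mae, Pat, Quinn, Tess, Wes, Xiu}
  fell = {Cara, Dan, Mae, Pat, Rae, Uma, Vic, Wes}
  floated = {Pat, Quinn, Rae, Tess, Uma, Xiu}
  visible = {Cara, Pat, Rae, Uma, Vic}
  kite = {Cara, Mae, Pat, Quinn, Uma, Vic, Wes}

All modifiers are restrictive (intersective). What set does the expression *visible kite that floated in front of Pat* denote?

{Pat, Uma}

⟦that floated⟧ = ⟦floated⟧ = {Pat, Quinn, Rae, Tess, Uma, Xiu}
⟦in front of Pat⟧ = {x : ⟨x, Pat⟩ ∈ ⟦in front of⟧} = {Dan, Mae, Pat, Quinn, Uma, Wes, Xiu}
⟦kite⟧ = {Cara, Mae, Pat, Quinn, Uma, Vic, Wes}
… ∩ ⟦that floated⟧ = {Cara, Mae, Pat, Quinn, Uma, Vic, Wes} ∩ {Pat, Quinn, Rae, Tess, Uma, Xiu} = {Pat, Quinn, Uma}
… ∩ ⟦in front of Pat⟧ = {Pat, Quinn, Uma} ∩ {Dan, Mae, Pat, Quinn, Uma, Wes, Xiu} = {Pat, Quinn, Uma}
… ∩ ⟦visible⟧ = {Pat, Quinn, Uma} ∩ {Cara, Pat, Rae, Uma, Vic} = {Pat, Uma}
So ⟦visible kite that floated in front of Pat⟧ = {Pat, Uma}.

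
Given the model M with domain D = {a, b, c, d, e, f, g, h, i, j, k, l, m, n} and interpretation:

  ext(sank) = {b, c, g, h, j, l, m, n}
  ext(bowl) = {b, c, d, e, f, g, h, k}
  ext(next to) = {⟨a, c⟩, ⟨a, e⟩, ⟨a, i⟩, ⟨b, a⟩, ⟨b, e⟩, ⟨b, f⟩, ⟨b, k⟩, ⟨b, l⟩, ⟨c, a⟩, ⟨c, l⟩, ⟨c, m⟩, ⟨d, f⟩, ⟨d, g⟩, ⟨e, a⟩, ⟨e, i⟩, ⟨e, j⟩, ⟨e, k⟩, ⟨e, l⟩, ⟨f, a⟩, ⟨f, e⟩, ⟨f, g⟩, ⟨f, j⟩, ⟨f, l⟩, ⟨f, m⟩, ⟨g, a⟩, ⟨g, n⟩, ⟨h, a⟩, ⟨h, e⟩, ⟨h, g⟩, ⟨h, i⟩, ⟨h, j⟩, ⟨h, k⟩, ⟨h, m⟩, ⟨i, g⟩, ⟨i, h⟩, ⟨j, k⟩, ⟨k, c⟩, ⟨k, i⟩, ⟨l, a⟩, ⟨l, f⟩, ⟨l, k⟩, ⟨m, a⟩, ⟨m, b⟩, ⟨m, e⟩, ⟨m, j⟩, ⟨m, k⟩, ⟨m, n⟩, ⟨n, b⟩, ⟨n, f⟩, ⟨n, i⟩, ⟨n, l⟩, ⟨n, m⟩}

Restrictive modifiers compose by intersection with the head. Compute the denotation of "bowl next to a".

⟦next to a⟧ = {x : ⟨x, a⟩ ∈ ⟦next to⟧} = {b, c, e, f, g, h, l, m}
⟦bowl⟧ = {b, c, d, e, f, g, h, k}
… ∩ ⟦next to a⟧ = {b, c, d, e, f, g, h, k} ∩ {b, c, e, f, g, h, l, m} = {b, c, e, f, g, h}
So ⟦bowl next to a⟧ = {b, c, e, f, g, h}.

{b, c, e, f, g, h}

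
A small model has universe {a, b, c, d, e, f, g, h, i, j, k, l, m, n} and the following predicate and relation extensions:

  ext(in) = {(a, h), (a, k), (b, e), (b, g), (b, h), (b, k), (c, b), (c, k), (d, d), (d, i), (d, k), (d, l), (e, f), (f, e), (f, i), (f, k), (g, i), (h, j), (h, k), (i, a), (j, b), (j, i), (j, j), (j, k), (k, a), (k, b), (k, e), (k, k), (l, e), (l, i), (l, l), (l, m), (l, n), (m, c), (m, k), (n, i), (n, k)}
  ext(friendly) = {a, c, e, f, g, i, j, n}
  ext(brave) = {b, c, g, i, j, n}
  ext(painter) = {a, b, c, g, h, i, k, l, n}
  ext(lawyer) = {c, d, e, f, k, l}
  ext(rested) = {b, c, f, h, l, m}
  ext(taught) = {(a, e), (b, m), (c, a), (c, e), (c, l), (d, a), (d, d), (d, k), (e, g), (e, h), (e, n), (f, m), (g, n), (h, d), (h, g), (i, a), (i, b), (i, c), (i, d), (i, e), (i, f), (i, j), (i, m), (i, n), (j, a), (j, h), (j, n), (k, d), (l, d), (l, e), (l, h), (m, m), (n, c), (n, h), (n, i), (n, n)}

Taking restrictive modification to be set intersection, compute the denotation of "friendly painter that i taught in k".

⟦that i taught⟧ = {x : ⟨i, x⟩ ∈ ⟦taught⟧} = {a, b, c, d, e, f, j, m, n}
⟦in k⟧ = {x : ⟨x, k⟩ ∈ ⟦in⟧} = {a, b, c, d, f, h, j, k, m, n}
⟦painter⟧ = {a, b, c, g, h, i, k, l, n}
… ∩ ⟦that i taught⟧ = {a, b, c, g, h, i, k, l, n} ∩ {a, b, c, d, e, f, j, m, n} = {a, b, c, n}
… ∩ ⟦in k⟧ = {a, b, c, n} ∩ {a, b, c, d, f, h, j, k, m, n} = {a, b, c, n}
… ∩ ⟦friendly⟧ = {a, b, c, n} ∩ {a, c, e, f, g, i, j, n} = {a, c, n}
So ⟦friendly painter that i taught in k⟧ = {a, c, n}.

{a, c, n}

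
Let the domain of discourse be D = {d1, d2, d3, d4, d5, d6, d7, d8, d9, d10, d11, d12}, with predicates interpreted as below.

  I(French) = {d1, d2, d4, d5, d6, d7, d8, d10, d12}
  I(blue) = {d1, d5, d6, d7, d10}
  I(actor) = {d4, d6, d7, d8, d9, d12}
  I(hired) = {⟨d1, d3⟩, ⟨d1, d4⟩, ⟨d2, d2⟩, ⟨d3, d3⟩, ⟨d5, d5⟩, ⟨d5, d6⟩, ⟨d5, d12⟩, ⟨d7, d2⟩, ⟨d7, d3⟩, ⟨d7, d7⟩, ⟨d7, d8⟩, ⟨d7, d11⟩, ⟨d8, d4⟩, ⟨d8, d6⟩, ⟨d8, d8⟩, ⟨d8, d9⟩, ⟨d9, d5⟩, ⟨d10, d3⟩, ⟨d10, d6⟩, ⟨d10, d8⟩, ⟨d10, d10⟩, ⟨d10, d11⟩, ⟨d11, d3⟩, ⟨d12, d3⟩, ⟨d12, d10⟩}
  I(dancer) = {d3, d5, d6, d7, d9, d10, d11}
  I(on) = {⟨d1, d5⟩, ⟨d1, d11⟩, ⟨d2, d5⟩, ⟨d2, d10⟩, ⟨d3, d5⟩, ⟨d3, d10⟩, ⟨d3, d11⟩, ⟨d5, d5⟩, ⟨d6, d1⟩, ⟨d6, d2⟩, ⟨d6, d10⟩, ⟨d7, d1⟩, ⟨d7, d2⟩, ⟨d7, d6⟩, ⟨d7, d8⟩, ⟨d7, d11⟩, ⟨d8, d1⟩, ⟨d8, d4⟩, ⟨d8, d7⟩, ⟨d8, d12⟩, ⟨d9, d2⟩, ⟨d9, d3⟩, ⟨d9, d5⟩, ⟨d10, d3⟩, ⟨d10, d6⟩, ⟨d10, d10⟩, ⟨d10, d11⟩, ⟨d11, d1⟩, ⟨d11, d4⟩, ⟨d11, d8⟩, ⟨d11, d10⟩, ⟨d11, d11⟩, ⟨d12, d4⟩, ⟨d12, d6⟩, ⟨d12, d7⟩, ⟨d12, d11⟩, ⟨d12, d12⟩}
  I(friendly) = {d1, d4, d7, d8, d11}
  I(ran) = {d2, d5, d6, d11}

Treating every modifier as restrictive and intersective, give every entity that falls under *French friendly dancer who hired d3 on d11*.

{d7}

⟦who hired d3⟧ = {x : ⟨x, d3⟩ ∈ ⟦hired⟧} = {d1, d3, d7, d10, d11, d12}
⟦on d11⟧ = {x : ⟨x, d11⟩ ∈ ⟦on⟧} = {d1, d3, d7, d10, d11, d12}
⟦dancer⟧ = {d3, d5, d6, d7, d9, d10, d11}
… ∩ ⟦who hired d3⟧ = {d3, d5, d6, d7, d9, d10, d11} ∩ {d1, d3, d7, d10, d11, d12} = {d3, d7, d10, d11}
… ∩ ⟦on d11⟧ = {d3, d7, d10, d11} ∩ {d1, d3, d7, d10, d11, d12} = {d3, d7, d10, d11}
… ∩ ⟦French⟧ = {d3, d7, d10, d11} ∩ {d1, d2, d4, d5, d6, d7, d8, d10, d12} = {d7, d10}
… ∩ ⟦friendly⟧ = {d7, d10} ∩ {d1, d4, d7, d8, d11} = {d7}
So ⟦French friendly dancer who hired d3 on d11⟧ = {d7}.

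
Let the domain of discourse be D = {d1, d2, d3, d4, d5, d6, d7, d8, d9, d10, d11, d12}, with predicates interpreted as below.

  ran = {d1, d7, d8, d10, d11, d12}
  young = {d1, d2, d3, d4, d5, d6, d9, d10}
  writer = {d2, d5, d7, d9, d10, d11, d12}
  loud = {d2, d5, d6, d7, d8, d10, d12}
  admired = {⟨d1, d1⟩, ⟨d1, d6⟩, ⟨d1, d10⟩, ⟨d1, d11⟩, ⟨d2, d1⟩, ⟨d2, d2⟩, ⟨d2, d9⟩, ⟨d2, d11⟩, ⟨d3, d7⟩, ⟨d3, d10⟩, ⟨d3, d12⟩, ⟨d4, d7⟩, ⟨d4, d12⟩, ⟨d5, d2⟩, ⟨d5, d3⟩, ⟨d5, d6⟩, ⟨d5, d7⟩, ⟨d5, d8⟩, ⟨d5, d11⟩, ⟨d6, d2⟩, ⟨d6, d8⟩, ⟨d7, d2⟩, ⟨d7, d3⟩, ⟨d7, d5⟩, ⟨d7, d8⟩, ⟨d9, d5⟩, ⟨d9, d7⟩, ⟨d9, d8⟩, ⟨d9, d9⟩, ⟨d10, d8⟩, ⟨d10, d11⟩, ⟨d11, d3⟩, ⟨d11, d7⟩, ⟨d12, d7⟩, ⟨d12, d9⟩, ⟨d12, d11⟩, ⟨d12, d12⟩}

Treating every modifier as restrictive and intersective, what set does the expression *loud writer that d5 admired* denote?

⟦that d5 admired⟧ = {x : ⟨d5, x⟩ ∈ ⟦admired⟧} = {d2, d3, d6, d7, d8, d11}
⟦writer⟧ = {d2, d5, d7, d9, d10, d11, d12}
… ∩ ⟦that d5 admired⟧ = {d2, d5, d7, d9, d10, d11, d12} ∩ {d2, d3, d6, d7, d8, d11} = {d2, d7, d11}
… ∩ ⟦loud⟧ = {d2, d7, d11} ∩ {d2, d5, d6, d7, d8, d10, d12} = {d2, d7}
So ⟦loud writer that d5 admired⟧ = {d2, d7}.

{d2, d7}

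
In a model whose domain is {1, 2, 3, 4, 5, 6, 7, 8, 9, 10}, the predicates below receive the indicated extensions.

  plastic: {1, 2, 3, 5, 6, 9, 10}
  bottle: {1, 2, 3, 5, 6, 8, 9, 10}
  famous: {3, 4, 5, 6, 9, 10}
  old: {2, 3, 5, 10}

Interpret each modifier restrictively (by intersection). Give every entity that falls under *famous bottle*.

⟦bottle⟧ = {1, 2, 3, 5, 6, 8, 9, 10}
… ∩ ⟦famous⟧ = {1, 2, 3, 5, 6, 8, 9, 10} ∩ {3, 4, 5, 6, 9, 10} = {3, 5, 6, 9, 10}
So ⟦famous bottle⟧ = {3, 5, 6, 9, 10}.

{3, 5, 6, 9, 10}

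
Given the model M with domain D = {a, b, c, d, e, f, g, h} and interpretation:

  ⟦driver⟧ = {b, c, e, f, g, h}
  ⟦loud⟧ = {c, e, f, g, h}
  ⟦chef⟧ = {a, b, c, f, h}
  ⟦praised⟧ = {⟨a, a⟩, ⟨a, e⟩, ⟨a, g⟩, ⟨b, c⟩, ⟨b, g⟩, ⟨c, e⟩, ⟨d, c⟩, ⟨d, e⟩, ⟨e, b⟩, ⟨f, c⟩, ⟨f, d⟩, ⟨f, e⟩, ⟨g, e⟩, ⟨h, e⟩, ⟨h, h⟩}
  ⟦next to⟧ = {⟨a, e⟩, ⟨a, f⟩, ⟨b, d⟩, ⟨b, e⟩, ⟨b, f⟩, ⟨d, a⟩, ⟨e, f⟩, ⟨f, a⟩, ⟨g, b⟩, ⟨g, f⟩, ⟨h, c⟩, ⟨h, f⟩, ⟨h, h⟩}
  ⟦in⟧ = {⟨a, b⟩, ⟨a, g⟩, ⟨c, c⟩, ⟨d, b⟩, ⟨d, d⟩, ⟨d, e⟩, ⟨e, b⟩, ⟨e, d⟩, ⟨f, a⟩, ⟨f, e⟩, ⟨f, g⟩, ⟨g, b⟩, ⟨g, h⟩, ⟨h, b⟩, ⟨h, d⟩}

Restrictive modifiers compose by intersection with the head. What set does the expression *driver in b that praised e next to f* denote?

{g, h}

⟦in b⟧ = {x : ⟨x, b⟩ ∈ ⟦in⟧} = {a, d, e, g, h}
⟦that praised e⟧ = {x : ⟨x, e⟩ ∈ ⟦praised⟧} = {a, c, d, f, g, h}
⟦next to f⟧ = {x : ⟨x, f⟩ ∈ ⟦next to⟧} = {a, b, e, g, h}
⟦driver⟧ = {b, c, e, f, g, h}
… ∩ ⟦in b⟧ = {b, c, e, f, g, h} ∩ {a, d, e, g, h} = {e, g, h}
… ∩ ⟦that praised e⟧ = {e, g, h} ∩ {a, c, d, f, g, h} = {g, h}
… ∩ ⟦next to f⟧ = {g, h} ∩ {a, b, e, g, h} = {g, h}
So ⟦driver in b that praised e next to f⟧ = {g, h}.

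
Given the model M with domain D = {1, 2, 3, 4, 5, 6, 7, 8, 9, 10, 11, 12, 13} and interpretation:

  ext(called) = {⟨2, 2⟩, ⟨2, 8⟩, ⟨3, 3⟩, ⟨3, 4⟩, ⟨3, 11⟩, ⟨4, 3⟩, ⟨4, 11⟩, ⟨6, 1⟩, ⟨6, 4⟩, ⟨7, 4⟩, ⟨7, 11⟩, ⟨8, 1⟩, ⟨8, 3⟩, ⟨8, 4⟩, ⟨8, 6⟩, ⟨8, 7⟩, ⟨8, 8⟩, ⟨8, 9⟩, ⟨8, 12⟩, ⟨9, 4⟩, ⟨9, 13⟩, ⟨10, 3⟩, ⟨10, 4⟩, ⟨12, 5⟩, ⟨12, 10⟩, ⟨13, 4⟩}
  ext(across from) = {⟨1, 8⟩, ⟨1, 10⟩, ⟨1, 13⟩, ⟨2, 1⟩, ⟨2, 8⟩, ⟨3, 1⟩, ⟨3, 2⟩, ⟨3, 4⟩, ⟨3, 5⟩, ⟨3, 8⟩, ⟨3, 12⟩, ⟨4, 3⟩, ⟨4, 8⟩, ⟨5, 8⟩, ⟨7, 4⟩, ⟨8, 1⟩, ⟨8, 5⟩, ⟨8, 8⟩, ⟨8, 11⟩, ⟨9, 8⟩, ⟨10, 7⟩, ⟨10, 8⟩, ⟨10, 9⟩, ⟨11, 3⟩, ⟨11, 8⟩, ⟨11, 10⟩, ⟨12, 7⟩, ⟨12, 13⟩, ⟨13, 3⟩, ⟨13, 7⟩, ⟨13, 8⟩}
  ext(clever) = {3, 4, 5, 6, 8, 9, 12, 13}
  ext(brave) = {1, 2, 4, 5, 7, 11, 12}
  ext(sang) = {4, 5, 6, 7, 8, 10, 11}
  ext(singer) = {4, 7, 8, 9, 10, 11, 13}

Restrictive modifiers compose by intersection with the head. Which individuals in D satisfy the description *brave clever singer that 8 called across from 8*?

{4}

⟦that 8 called⟧ = {x : ⟨8, x⟩ ∈ ⟦called⟧} = {1, 3, 4, 6, 7, 8, 9, 12}
⟦across from 8⟧ = {x : ⟨x, 8⟩ ∈ ⟦across from⟧} = {1, 2, 3, 4, 5, 8, 9, 10, 11, 13}
⟦singer⟧ = {4, 7, 8, 9, 10, 11, 13}
… ∩ ⟦that 8 called⟧ = {4, 7, 8, 9, 10, 11, 13} ∩ {1, 3, 4, 6, 7, 8, 9, 12} = {4, 7, 8, 9}
… ∩ ⟦across from 8⟧ = {4, 7, 8, 9} ∩ {1, 2, 3, 4, 5, 8, 9, 10, 11, 13} = {4, 8, 9}
… ∩ ⟦brave⟧ = {4, 8, 9} ∩ {1, 2, 4, 5, 7, 11, 12} = {4}
… ∩ ⟦clever⟧ = {4} ∩ {3, 4, 5, 6, 8, 9, 12, 13} = {4}
So ⟦brave clever singer that 8 called across from 8⟧ = {4}.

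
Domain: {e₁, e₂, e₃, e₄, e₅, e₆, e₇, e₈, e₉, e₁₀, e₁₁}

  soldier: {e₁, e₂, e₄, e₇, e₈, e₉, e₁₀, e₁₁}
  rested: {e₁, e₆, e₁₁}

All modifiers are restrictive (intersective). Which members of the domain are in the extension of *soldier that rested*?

{e₁, e₁₁}

⟦that rested⟧ = ⟦rested⟧ = {e₁, e₆, e₁₁}
⟦soldier⟧ = {e₁, e₂, e₄, e₇, e₈, e₉, e₁₀, e₁₁}
… ∩ ⟦that rested⟧ = {e₁, e₂, e₄, e₇, e₈, e₉, e₁₀, e₁₁} ∩ {e₁, e₆, e₁₁} = {e₁, e₁₁}
So ⟦soldier that rested⟧ = {e₁, e₁₁}.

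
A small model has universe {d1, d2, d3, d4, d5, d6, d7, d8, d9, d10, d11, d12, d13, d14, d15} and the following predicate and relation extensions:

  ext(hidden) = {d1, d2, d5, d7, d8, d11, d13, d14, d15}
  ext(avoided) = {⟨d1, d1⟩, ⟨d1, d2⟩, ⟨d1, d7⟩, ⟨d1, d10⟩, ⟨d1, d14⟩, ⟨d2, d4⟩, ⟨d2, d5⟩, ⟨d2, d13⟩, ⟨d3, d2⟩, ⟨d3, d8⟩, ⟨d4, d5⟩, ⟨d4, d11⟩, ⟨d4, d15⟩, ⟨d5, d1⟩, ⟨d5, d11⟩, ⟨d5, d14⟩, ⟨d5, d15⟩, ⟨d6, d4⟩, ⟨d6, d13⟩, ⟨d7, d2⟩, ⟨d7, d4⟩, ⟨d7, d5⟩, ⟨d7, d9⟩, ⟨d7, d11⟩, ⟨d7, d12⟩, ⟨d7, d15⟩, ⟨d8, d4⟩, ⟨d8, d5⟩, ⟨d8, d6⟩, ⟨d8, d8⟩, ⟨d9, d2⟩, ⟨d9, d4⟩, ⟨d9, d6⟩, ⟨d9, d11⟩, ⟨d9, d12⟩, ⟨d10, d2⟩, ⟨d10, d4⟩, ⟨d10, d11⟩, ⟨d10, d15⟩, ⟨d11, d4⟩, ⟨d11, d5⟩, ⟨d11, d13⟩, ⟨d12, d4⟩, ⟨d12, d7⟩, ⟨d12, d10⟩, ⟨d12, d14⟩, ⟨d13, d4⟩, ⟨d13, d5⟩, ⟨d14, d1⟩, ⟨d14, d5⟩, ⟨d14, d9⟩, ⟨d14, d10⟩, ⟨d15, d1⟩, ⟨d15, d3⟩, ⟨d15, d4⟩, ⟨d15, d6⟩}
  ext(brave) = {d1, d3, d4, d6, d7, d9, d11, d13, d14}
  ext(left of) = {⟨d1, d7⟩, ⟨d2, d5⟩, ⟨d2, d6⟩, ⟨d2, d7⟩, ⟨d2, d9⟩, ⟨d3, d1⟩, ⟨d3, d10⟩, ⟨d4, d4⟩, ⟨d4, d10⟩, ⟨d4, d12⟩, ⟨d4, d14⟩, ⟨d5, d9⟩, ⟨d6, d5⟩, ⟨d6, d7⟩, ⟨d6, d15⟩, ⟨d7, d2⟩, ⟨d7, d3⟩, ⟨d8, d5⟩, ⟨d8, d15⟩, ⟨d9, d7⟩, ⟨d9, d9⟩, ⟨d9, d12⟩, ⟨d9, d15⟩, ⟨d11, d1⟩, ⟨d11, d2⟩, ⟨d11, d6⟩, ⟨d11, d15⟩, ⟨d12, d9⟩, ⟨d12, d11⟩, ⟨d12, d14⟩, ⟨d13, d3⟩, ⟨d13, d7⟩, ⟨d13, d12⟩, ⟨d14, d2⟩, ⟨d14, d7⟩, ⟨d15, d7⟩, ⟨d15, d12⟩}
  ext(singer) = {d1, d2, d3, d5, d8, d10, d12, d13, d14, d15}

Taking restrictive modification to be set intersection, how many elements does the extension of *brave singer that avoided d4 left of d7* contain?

⟦that avoided d4⟧ = {x : ⟨x, d4⟩ ∈ ⟦avoided⟧} = {d2, d6, d7, d8, d9, d10, d11, d12, d13, d15}
⟦left of d7⟧ = {x : ⟨x, d7⟩ ∈ ⟦left of⟧} = {d1, d2, d6, d9, d13, d14, d15}
⟦singer⟧ = {d1, d2, d3, d5, d8, d10, d12, d13, d14, d15}
… ∩ ⟦that avoided d4⟧ = {d1, d2, d3, d5, d8, d10, d12, d13, d14, d15} ∩ {d2, d6, d7, d8, d9, d10, d11, d12, d13, d15} = {d2, d8, d10, d12, d13, d15}
… ∩ ⟦left of d7⟧ = {d2, d8, d10, d12, d13, d15} ∩ {d1, d2, d6, d9, d13, d14, d15} = {d2, d13, d15}
… ∩ ⟦brave⟧ = {d2, d13, d15} ∩ {d1, d3, d4, d6, d7, d9, d11, d13, d14} = {d13}
⟦brave singer that avoided d4 left of d7⟧ = {d13}, so the cardinality is 1.

1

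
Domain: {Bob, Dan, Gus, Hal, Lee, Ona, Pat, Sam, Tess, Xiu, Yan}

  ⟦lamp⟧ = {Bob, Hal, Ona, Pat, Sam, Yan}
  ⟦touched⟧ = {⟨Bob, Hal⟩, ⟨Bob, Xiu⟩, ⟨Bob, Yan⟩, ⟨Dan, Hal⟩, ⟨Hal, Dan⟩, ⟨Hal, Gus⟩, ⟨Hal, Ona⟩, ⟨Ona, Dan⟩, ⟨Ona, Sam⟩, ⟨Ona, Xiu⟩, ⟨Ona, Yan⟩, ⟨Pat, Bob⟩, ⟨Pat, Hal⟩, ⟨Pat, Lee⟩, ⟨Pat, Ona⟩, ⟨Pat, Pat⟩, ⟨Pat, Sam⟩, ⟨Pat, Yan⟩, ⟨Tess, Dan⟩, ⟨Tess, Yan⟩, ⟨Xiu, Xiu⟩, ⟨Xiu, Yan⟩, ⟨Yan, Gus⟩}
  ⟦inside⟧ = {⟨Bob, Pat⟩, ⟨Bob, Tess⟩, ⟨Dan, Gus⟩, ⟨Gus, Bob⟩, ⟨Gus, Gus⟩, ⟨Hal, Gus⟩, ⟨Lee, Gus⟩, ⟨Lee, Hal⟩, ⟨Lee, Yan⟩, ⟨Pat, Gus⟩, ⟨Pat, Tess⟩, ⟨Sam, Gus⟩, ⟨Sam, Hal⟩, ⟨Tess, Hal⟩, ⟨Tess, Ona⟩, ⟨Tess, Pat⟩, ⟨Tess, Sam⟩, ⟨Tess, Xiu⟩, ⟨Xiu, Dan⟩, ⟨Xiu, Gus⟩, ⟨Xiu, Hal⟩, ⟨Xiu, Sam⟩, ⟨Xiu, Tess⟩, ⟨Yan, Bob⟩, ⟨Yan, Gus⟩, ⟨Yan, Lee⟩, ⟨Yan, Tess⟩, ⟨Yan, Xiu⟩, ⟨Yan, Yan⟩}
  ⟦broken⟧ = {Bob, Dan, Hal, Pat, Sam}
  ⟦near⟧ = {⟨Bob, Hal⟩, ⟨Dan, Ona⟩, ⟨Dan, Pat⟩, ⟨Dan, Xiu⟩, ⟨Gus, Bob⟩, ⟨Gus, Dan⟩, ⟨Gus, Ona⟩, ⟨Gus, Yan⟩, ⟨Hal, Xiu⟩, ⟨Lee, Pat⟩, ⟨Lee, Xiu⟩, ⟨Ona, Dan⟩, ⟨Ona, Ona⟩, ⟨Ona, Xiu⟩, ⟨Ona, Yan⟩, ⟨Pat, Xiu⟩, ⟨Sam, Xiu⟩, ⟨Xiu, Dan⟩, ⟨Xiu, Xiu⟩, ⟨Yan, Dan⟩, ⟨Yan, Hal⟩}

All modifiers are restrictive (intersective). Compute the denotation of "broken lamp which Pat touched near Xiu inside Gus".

{Hal, Pat, Sam}

⟦which Pat touched⟧ = {x : ⟨Pat, x⟩ ∈ ⟦touched⟧} = {Bob, Hal, Lee, Ona, Pat, Sam, Yan}
⟦near Xiu⟧ = {x : ⟨x, Xiu⟩ ∈ ⟦near⟧} = {Dan, Hal, Lee, Ona, Pat, Sam, Xiu}
⟦inside Gus⟧ = {x : ⟨x, Gus⟩ ∈ ⟦inside⟧} = {Dan, Gus, Hal, Lee, Pat, Sam, Xiu, Yan}
⟦lamp⟧ = {Bob, Hal, Ona, Pat, Sam, Yan}
… ∩ ⟦which Pat touched⟧ = {Bob, Hal, Ona, Pat, Sam, Yan} ∩ {Bob, Hal, Lee, Ona, Pat, Sam, Yan} = {Bob, Hal, Ona, Pat, Sam, Yan}
… ∩ ⟦near Xiu⟧ = {Bob, Hal, Ona, Pat, Sam, Yan} ∩ {Dan, Hal, Lee, Ona, Pat, Sam, Xiu} = {Hal, Ona, Pat, Sam}
… ∩ ⟦inside Gus⟧ = {Hal, Ona, Pat, Sam} ∩ {Dan, Gus, Hal, Lee, Pat, Sam, Xiu, Yan} = {Hal, Pat, Sam}
… ∩ ⟦broken⟧ = {Hal, Pat, Sam} ∩ {Bob, Dan, Hal, Pat, Sam} = {Hal, Pat, Sam}
So ⟦broken lamp which Pat touched near Xiu inside Gus⟧ = {Hal, Pat, Sam}.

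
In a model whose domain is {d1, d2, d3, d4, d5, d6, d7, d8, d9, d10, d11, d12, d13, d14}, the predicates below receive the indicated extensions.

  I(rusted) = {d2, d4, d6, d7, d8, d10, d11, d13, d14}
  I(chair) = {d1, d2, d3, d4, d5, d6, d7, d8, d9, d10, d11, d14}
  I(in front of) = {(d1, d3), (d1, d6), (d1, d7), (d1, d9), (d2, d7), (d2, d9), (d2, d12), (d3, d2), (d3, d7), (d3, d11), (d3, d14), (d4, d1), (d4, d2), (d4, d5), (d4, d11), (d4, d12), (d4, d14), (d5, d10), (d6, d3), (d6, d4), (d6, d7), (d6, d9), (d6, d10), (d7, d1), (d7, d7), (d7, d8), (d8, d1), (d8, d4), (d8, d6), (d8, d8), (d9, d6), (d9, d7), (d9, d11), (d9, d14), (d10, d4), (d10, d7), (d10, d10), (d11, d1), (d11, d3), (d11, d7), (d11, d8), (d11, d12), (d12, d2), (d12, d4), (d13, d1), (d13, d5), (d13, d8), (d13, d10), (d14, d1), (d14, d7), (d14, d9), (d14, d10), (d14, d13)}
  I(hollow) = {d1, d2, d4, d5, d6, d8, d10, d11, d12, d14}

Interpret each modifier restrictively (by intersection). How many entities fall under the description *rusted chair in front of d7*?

6

⟦in front of d7⟧ = {x : ⟨x, d7⟩ ∈ ⟦in front of⟧} = {d1, d2, d3, d6, d7, d9, d10, d11, d14}
⟦chair⟧ = {d1, d2, d3, d4, d5, d6, d7, d8, d9, d10, d11, d14}
… ∩ ⟦in front of d7⟧ = {d1, d2, d3, d4, d5, d6, d7, d8, d9, d10, d11, d14} ∩ {d1, d2, d3, d6, d7, d9, d10, d11, d14} = {d1, d2, d3, d6, d7, d9, d10, d11, d14}
… ∩ ⟦rusted⟧ = {d1, d2, d3, d6, d7, d9, d10, d11, d14} ∩ {d2, d4, d6, d7, d8, d10, d11, d13, d14} = {d2, d6, d7, d10, d11, d14}
⟦rusted chair in front of d7⟧ = {d2, d6, d7, d10, d11, d14}, so the cardinality is 6.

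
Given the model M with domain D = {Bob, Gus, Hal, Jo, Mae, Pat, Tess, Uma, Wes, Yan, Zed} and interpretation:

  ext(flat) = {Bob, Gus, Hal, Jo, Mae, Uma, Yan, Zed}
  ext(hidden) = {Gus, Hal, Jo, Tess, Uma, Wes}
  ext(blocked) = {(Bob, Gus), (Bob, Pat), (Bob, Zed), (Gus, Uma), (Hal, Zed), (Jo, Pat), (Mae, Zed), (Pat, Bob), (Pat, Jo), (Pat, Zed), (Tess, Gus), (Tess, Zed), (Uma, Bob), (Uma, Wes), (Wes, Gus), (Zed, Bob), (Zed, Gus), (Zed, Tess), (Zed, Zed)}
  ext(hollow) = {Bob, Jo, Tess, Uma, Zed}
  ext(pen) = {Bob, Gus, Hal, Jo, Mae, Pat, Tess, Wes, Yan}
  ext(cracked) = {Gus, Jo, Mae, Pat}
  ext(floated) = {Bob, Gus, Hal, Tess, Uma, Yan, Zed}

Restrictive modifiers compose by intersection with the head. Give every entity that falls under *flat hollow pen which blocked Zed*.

⟦which blocked Zed⟧ = {x : ⟨x, Zed⟩ ∈ ⟦blocked⟧} = {Bob, Hal, Mae, Pat, Tess, Zed}
⟦pen⟧ = {Bob, Gus, Hal, Jo, Mae, Pat, Tess, Wes, Yan}
… ∩ ⟦which blocked Zed⟧ = {Bob, Gus, Hal, Jo, Mae, Pat, Tess, Wes, Yan} ∩ {Bob, Hal, Mae, Pat, Tess, Zed} = {Bob, Hal, Mae, Pat, Tess}
… ∩ ⟦flat⟧ = {Bob, Hal, Mae, Pat, Tess} ∩ {Bob, Gus, Hal, Jo, Mae, Uma, Yan, Zed} = {Bob, Hal, Mae}
… ∩ ⟦hollow⟧ = {Bob, Hal, Mae} ∩ {Bob, Jo, Tess, Uma, Zed} = {Bob}
So ⟦flat hollow pen which blocked Zed⟧ = {Bob}.

{Bob}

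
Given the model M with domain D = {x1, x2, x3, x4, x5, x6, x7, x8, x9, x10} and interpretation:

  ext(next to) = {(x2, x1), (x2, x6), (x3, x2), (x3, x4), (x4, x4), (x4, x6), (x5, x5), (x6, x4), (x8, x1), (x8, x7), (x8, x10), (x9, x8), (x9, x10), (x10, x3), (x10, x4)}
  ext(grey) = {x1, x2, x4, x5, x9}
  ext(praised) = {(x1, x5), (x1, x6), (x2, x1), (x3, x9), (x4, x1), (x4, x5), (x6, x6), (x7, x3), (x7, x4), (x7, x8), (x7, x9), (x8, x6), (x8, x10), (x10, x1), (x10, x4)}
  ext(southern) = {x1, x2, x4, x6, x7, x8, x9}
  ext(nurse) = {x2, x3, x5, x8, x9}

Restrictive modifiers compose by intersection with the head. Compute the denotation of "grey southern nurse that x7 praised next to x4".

⟦that x7 praised⟧ = {x : ⟨x7, x⟩ ∈ ⟦praised⟧} = {x3, x4, x8, x9}
⟦next to x4⟧ = {x : ⟨x, x4⟩ ∈ ⟦next to⟧} = {x3, x4, x6, x10}
⟦nurse⟧ = {x2, x3, x5, x8, x9}
… ∩ ⟦that x7 praised⟧ = {x2, x3, x5, x8, x9} ∩ {x3, x4, x8, x9} = {x3, x8, x9}
… ∩ ⟦next to x4⟧ = {x3, x8, x9} ∩ {x3, x4, x6, x10} = {x3}
… ∩ ⟦grey⟧ = {x3} ∩ {x1, x2, x4, x5, x9} = ∅
… ∩ ⟦southern⟧ = ∅ ∩ {x1, x2, x4, x6, x7, x8, x9} = ∅
So ⟦grey southern nurse that x7 praised next to x4⟧ = {}.

{}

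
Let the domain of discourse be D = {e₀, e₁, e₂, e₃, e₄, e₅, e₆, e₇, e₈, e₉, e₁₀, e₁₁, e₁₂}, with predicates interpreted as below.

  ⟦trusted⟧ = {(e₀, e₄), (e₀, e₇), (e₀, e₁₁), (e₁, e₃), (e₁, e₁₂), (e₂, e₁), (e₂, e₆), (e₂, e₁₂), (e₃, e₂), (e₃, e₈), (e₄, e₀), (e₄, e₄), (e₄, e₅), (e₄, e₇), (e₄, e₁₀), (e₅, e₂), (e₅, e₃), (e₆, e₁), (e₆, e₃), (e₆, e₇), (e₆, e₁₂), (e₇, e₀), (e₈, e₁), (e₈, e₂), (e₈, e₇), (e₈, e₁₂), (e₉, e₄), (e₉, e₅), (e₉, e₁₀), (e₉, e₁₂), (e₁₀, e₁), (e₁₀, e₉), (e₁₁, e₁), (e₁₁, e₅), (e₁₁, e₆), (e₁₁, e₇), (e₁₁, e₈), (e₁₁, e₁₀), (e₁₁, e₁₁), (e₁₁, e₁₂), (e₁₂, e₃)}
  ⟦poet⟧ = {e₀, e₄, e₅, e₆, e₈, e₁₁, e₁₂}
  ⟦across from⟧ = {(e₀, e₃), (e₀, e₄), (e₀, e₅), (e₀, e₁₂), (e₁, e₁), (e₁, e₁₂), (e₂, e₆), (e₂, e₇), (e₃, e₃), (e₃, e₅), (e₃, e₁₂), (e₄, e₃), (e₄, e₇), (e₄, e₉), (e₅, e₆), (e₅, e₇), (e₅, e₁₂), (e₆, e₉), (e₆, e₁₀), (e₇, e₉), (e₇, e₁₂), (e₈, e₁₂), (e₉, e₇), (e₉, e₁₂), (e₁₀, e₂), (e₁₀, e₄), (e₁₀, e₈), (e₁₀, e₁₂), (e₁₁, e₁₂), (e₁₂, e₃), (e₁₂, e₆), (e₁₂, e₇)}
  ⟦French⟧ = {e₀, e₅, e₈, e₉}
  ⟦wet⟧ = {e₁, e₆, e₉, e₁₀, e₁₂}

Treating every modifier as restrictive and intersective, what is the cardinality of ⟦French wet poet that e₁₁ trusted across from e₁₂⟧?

⟦that e₁₁ trusted⟧ = {x : ⟨e₁₁, x⟩ ∈ ⟦trusted⟧} = {e₁, e₅, e₆, e₇, e₈, e₁₀, e₁₁, e₁₂}
⟦across from e₁₂⟧ = {x : ⟨x, e₁₂⟩ ∈ ⟦across from⟧} = {e₀, e₁, e₃, e₅, e₇, e₈, e₉, e₁₀, e₁₁}
⟦poet⟧ = {e₀, e₄, e₅, e₆, e₈, e₁₁, e₁₂}
… ∩ ⟦that e₁₁ trusted⟧ = {e₀, e₄, e₅, e₆, e₈, e₁₁, e₁₂} ∩ {e₁, e₅, e₆, e₇, e₈, e₁₀, e₁₁, e₁₂} = {e₅, e₆, e₈, e₁₁, e₁₂}
… ∩ ⟦across from e₁₂⟧ = {e₅, e₆, e₈, e₁₁, e₁₂} ∩ {e₀, e₁, e₃, e₅, e₇, e₈, e₉, e₁₀, e₁₁} = {e₅, e₈, e₁₁}
… ∩ ⟦French⟧ = {e₅, e₈, e₁₁} ∩ {e₀, e₅, e₈, e₉} = {e₅, e₈}
… ∩ ⟦wet⟧ = {e₅, e₈} ∩ {e₁, e₆, e₉, e₁₀, e₁₂} = ∅
⟦French wet poet that e₁₁ trusted across from e₁₂⟧ = ∅, so the cardinality is 0.

0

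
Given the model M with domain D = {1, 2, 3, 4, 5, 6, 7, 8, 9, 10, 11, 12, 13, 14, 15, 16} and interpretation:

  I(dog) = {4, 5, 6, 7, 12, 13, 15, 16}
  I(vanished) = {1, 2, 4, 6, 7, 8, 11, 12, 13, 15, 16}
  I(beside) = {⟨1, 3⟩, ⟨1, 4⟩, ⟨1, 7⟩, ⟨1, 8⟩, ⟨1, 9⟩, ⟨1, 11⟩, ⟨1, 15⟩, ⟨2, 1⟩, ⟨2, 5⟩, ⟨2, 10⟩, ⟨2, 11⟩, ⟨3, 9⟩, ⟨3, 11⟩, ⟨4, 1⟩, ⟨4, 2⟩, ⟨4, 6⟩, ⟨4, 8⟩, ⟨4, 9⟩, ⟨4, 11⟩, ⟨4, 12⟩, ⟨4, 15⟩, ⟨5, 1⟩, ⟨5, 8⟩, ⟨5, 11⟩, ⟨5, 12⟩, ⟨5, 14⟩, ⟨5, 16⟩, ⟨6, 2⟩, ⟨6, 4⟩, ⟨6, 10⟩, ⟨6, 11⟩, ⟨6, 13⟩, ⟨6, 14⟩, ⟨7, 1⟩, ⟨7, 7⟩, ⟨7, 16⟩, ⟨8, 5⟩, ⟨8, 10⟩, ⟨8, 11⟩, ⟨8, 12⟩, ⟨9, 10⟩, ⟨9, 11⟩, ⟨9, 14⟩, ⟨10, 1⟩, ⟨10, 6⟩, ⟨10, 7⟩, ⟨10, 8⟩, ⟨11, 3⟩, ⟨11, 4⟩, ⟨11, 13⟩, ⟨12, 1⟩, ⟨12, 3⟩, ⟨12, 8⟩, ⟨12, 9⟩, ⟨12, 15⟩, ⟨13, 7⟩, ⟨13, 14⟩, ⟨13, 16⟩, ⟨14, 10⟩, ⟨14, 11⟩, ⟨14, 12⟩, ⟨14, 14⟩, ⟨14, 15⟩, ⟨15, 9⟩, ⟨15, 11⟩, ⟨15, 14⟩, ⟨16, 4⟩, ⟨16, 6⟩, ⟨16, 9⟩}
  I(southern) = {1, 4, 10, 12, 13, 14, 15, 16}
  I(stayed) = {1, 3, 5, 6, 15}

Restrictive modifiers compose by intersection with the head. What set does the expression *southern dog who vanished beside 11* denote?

{4, 15}

⟦who vanished⟧ = ⟦vanished⟧ = {1, 2, 4, 6, 7, 8, 11, 12, 13, 15, 16}
⟦beside 11⟧ = {x : ⟨x, 11⟩ ∈ ⟦beside⟧} = {1, 2, 3, 4, 5, 6, 8, 9, 14, 15}
⟦dog⟧ = {4, 5, 6, 7, 12, 13, 15, 16}
… ∩ ⟦who vanished⟧ = {4, 5, 6, 7, 12, 13, 15, 16} ∩ {1, 2, 4, 6, 7, 8, 11, 12, 13, 15, 16} = {4, 6, 7, 12, 13, 15, 16}
… ∩ ⟦beside 11⟧ = {4, 6, 7, 12, 13, 15, 16} ∩ {1, 2, 3, 4, 5, 6, 8, 9, 14, 15} = {4, 6, 15}
… ∩ ⟦southern⟧ = {4, 6, 15} ∩ {1, 4, 10, 12, 13, 14, 15, 16} = {4, 15}
So ⟦southern dog who vanished beside 11⟧ = {4, 15}.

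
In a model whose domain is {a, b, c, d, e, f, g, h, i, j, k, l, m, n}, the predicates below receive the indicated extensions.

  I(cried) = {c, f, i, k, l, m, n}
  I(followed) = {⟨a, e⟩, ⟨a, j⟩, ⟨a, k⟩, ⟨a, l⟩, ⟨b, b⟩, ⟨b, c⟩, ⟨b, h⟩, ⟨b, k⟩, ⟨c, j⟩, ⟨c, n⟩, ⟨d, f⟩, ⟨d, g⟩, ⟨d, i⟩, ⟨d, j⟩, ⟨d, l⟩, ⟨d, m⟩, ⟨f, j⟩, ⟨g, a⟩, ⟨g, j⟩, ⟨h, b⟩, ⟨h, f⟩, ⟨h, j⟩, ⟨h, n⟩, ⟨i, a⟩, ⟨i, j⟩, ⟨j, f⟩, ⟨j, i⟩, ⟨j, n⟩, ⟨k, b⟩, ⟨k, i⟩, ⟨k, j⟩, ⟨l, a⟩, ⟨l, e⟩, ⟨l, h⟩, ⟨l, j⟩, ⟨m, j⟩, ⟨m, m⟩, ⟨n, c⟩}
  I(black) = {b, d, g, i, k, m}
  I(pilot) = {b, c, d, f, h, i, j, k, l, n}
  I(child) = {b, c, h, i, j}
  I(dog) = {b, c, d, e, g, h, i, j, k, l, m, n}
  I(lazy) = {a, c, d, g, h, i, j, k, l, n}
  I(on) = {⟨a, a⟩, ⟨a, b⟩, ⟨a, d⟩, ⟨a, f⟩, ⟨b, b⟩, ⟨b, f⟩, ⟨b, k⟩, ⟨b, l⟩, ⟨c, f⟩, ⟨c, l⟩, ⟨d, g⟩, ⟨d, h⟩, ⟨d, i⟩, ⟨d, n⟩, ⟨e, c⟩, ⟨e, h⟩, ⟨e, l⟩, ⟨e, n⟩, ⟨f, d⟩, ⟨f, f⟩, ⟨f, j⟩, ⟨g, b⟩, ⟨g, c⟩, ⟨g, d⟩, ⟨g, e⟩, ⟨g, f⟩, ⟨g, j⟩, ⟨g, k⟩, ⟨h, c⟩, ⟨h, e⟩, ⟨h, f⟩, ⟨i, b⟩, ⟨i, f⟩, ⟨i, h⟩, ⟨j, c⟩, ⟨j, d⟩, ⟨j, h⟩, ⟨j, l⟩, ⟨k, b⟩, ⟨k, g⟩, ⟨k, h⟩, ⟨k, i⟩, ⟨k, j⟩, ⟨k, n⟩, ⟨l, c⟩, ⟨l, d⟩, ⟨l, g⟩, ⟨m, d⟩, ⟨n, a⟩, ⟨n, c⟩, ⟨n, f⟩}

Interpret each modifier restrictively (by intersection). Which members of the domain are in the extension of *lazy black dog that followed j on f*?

{g, i}

⟦that followed j⟧ = {x : ⟨x, j⟩ ∈ ⟦followed⟧} = {a, c, d, f, g, h, i, k, l, m}
⟦on f⟧ = {x : ⟨x, f⟩ ∈ ⟦on⟧} = {a, b, c, f, g, h, i, n}
⟦dog⟧ = {b, c, d, e, g, h, i, j, k, l, m, n}
… ∩ ⟦that followed j⟧ = {b, c, d, e, g, h, i, j, k, l, m, n} ∩ {a, c, d, f, g, h, i, k, l, m} = {c, d, g, h, i, k, l, m}
… ∩ ⟦on f⟧ = {c, d, g, h, i, k, l, m} ∩ {a, b, c, f, g, h, i, n} = {c, g, h, i}
… ∩ ⟦lazy⟧ = {c, g, h, i} ∩ {a, c, d, g, h, i, j, k, l, n} = {c, g, h, i}
… ∩ ⟦black⟧ = {c, g, h, i} ∩ {b, d, g, i, k, m} = {g, i}
So ⟦lazy black dog that followed j on f⟧ = {g, i}.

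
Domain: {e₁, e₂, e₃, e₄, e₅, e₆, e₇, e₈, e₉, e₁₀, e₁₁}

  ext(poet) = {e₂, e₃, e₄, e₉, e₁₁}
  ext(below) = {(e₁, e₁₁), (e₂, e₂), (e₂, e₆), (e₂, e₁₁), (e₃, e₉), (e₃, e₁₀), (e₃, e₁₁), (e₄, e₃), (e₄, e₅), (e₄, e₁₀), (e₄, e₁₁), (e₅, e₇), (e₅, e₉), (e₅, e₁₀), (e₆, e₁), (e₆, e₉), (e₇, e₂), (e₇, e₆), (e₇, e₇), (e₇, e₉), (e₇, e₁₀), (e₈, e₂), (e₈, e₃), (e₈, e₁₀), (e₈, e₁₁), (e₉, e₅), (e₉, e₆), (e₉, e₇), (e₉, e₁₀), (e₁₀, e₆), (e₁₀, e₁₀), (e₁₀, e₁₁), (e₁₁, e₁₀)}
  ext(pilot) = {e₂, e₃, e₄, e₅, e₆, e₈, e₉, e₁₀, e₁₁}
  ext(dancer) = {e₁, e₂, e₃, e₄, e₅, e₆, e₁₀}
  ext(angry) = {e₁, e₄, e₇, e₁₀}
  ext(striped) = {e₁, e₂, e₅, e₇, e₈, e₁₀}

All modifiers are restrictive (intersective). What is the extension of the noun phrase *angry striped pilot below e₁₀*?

{e₁₀}

⟦below e₁₀⟧ = {x : ⟨x, e₁₀⟩ ∈ ⟦below⟧} = {e₃, e₄, e₅, e₇, e₈, e₉, e₁₀, e₁₁}
⟦pilot⟧ = {e₂, e₃, e₄, e₅, e₆, e₈, e₉, e₁₀, e₁₁}
… ∩ ⟦below e₁₀⟧ = {e₂, e₃, e₄, e₅, e₆, e₈, e₉, e₁₀, e₁₁} ∩ {e₃, e₄, e₅, e₇, e₈, e₉, e₁₀, e₁₁} = {e₃, e₄, e₅, e₈, e₉, e₁₀, e₁₁}
… ∩ ⟦angry⟧ = {e₃, e₄, e₅, e₈, e₉, e₁₀, e₁₁} ∩ {e₁, e₄, e₇, e₁₀} = {e₄, e₁₀}
… ∩ ⟦striped⟧ = {e₄, e₁₀} ∩ {e₁, e₂, e₅, e₇, e₈, e₁₀} = {e₁₀}
So ⟦angry striped pilot below e₁₀⟧ = {e₁₀}.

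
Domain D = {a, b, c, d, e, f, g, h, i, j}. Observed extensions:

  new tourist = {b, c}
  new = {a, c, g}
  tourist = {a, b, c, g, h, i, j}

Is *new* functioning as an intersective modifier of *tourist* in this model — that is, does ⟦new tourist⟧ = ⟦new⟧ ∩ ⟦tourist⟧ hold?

⟦new⟧ ∩ ⟦tourist⟧ = {a, c, g} ∩ {a, b, c, g, h, i, j} = {a, c, g}
Observed ⟦new tourist⟧ = {b, c}.
These differ, so the modifier is not intersective in this model.

no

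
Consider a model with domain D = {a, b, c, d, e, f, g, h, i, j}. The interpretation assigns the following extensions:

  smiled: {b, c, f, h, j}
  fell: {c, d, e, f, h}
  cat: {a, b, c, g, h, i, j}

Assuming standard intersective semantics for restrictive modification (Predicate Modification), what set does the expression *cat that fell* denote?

⟦that fell⟧ = ⟦fell⟧ = {c, d, e, f, h}
⟦cat⟧ = {a, b, c, g, h, i, j}
… ∩ ⟦that fell⟧ = {a, b, c, g, h, i, j} ∩ {c, d, e, f, h} = {c, h}
So ⟦cat that fell⟧ = {c, h}.

{c, h}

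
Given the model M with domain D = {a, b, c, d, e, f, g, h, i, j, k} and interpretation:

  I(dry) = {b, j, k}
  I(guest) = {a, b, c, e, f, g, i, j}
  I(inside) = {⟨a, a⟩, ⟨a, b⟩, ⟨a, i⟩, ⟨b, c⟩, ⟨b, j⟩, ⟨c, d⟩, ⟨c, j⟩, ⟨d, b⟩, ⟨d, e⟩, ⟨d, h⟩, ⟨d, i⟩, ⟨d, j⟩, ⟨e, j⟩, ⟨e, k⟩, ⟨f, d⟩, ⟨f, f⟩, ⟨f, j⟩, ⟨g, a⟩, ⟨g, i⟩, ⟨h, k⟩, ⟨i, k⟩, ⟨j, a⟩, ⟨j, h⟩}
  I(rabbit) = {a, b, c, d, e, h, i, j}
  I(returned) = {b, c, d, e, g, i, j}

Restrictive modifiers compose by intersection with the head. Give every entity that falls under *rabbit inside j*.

{b, c, d, e}

⟦inside j⟧ = {x : ⟨x, j⟩ ∈ ⟦inside⟧} = {b, c, d, e, f}
⟦rabbit⟧ = {a, b, c, d, e, h, i, j}
… ∩ ⟦inside j⟧ = {a, b, c, d, e, h, i, j} ∩ {b, c, d, e, f} = {b, c, d, e}
So ⟦rabbit inside j⟧ = {b, c, d, e}.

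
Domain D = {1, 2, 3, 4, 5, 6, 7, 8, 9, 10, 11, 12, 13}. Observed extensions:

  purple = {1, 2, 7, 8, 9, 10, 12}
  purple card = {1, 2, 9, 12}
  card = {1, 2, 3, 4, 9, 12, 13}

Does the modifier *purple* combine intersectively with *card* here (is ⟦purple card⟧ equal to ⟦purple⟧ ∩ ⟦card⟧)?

yes

⟦purple⟧ ∩ ⟦card⟧ = {1, 2, 7, 8, 9, 10, 12} ∩ {1, 2, 3, 4, 9, 12, 13} = {1, 2, 9, 12}
Observed ⟦purple card⟧ = {1, 2, 9, 12}.
These coincide, so the modifier is intersective here.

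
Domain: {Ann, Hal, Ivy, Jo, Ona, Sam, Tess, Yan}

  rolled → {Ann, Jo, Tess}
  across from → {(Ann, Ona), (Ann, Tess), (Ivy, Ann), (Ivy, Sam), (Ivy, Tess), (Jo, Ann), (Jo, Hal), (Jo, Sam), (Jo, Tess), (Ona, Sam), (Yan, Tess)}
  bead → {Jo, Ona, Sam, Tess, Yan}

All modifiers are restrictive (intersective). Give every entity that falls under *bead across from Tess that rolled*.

{Jo}

⟦across from Tess⟧ = {x : ⟨x, Tess⟩ ∈ ⟦across from⟧} = {Ann, Ivy, Jo, Yan}
⟦that rolled⟧ = ⟦rolled⟧ = {Ann, Jo, Tess}
⟦bead⟧ = {Jo, Ona, Sam, Tess, Yan}
… ∩ ⟦across from Tess⟧ = {Jo, Ona, Sam, Tess, Yan} ∩ {Ann, Ivy, Jo, Yan} = {Jo, Yan}
… ∩ ⟦that rolled⟧ = {Jo, Yan} ∩ {Ann, Jo, Tess} = {Jo}
So ⟦bead across from Tess that rolled⟧ = {Jo}.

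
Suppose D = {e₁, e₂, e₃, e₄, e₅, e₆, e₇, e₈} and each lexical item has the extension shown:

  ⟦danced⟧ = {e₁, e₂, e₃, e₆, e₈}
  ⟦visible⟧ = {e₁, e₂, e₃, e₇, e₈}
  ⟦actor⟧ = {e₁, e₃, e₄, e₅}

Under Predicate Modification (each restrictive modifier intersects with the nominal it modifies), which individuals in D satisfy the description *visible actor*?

⟦actor⟧ = {e₁, e₃, e₄, e₅}
… ∩ ⟦visible⟧ = {e₁, e₃, e₄, e₅} ∩ {e₁, e₂, e₃, e₇, e₈} = {e₁, e₃}
So ⟦visible actor⟧ = {e₁, e₃}.

{e₁, e₃}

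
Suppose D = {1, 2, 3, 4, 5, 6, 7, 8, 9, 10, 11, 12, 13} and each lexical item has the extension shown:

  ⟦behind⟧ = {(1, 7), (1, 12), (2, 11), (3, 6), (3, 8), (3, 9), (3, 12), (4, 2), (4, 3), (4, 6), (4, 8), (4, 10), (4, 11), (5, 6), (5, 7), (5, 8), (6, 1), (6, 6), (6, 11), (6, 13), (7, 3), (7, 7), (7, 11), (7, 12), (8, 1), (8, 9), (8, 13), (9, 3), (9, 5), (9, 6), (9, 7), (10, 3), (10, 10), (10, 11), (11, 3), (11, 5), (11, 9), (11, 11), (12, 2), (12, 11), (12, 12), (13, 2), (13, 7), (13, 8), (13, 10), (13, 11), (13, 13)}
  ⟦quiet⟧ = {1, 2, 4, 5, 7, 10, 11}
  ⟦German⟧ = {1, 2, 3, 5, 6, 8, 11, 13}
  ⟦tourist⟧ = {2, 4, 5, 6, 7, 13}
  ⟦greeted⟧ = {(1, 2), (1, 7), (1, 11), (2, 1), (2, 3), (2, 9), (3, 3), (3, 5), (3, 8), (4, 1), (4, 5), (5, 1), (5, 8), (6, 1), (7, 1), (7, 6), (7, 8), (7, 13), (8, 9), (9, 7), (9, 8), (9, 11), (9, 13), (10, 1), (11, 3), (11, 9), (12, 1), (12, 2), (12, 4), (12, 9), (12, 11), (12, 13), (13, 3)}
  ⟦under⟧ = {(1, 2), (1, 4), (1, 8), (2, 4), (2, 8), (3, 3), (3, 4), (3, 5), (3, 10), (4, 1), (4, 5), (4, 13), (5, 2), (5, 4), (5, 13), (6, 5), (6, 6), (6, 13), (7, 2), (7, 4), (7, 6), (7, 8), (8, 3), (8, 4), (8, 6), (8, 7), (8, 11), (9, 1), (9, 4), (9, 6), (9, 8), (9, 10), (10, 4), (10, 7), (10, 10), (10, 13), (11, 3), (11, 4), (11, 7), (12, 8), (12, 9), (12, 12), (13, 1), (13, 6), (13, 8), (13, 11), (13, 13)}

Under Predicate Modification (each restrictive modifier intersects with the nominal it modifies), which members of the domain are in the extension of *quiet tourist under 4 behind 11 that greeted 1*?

⟦under 4⟧ = {x : ⟨x, 4⟩ ∈ ⟦under⟧} = {1, 2, 3, 5, 7, 8, 9, 10, 11}
⟦behind 11⟧ = {x : ⟨x, 11⟩ ∈ ⟦behind⟧} = {2, 4, 6, 7, 10, 11, 12, 13}
⟦that greeted 1⟧ = {x : ⟨x, 1⟩ ∈ ⟦greeted⟧} = {2, 4, 5, 6, 7, 10, 12}
⟦tourist⟧ = {2, 4, 5, 6, 7, 13}
… ∩ ⟦under 4⟧ = {2, 4, 5, 6, 7, 13} ∩ {1, 2, 3, 5, 7, 8, 9, 10, 11} = {2, 5, 7}
… ∩ ⟦behind 11⟧ = {2, 5, 7} ∩ {2, 4, 6, 7, 10, 11, 12, 13} = {2, 7}
… ∩ ⟦that greeted 1⟧ = {2, 7} ∩ {2, 4, 5, 6, 7, 10, 12} = {2, 7}
… ∩ ⟦quiet⟧ = {2, 7} ∩ {1, 2, 4, 5, 7, 10, 11} = {2, 7}
So ⟦quiet tourist under 4 behind 11 that greeted 1⟧ = {2, 7}.

{2, 7}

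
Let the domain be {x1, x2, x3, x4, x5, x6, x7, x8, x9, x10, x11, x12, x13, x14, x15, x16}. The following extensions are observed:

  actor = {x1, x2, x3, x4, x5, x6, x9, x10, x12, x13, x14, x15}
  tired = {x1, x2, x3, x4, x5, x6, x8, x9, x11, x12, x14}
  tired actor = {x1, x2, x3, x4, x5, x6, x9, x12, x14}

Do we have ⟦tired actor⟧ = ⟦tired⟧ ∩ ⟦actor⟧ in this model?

yes

⟦tired⟧ ∩ ⟦actor⟧ = {x1, x2, x3, x4, x5, x6, x8, x9, x11, x12, x14} ∩ {x1, x2, x3, x4, x5, x6, x9, x10, x12, x13, x14, x15} = {x1, x2, x3, x4, x5, x6, x9, x12, x14}
Observed ⟦tired actor⟧ = {x1, x2, x3, x4, x5, x6, x9, x12, x14}.
These coincide, so the modifier is intersective here.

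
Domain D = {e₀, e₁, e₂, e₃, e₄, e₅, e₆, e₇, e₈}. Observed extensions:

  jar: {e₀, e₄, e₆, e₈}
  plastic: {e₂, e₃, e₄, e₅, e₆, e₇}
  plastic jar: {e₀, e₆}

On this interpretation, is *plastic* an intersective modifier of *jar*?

⟦plastic⟧ ∩ ⟦jar⟧ = {e₂, e₃, e₄, e₅, e₆, e₇} ∩ {e₀, e₄, e₆, e₈} = {e₄, e₆}
Observed ⟦plastic jar⟧ = {e₀, e₆}.
These differ, so the modifier is not intersective in this model.

no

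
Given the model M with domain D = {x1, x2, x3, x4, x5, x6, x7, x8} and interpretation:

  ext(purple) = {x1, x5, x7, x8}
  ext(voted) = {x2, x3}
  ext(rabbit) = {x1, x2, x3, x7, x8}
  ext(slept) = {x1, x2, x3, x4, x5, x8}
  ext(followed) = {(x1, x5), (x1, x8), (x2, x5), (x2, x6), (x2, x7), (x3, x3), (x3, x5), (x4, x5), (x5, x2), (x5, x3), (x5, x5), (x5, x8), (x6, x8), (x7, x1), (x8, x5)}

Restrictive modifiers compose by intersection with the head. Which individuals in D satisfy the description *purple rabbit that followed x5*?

⟦that followed x5⟧ = {x : ⟨x, x5⟩ ∈ ⟦followed⟧} = {x1, x2, x3, x4, x5, x8}
⟦rabbit⟧ = {x1, x2, x3, x7, x8}
… ∩ ⟦that followed x5⟧ = {x1, x2, x3, x7, x8} ∩ {x1, x2, x3, x4, x5, x8} = {x1, x2, x3, x8}
… ∩ ⟦purple⟧ = {x1, x2, x3, x8} ∩ {x1, x5, x7, x8} = {x1, x8}
So ⟦purple rabbit that followed x5⟧ = {x1, x8}.

{x1, x8}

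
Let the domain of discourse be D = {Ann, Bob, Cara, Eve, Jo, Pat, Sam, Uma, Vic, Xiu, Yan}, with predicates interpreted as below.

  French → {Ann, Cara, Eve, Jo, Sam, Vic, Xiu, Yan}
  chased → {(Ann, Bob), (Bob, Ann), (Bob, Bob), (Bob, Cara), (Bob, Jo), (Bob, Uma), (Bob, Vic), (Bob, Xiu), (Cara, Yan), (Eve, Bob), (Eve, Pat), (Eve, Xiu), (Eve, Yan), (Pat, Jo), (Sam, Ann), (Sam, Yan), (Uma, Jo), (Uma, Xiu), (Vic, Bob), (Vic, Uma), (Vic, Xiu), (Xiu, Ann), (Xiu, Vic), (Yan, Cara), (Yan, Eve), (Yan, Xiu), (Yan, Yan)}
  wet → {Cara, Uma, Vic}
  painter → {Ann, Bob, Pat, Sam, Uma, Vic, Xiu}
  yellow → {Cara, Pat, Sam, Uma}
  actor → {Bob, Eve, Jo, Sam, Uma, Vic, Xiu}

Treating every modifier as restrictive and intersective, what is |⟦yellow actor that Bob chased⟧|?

1

⟦that Bob chased⟧ = {x : ⟨Bob, x⟩ ∈ ⟦chased⟧} = {Ann, Bob, Cara, Jo, Uma, Vic, Xiu}
⟦actor⟧ = {Bob, Eve, Jo, Sam, Uma, Vic, Xiu}
… ∩ ⟦that Bob chased⟧ = {Bob, Eve, Jo, Sam, Uma, Vic, Xiu} ∩ {Ann, Bob, Cara, Jo, Uma, Vic, Xiu} = {Bob, Jo, Uma, Vic, Xiu}
… ∩ ⟦yellow⟧ = {Bob, Jo, Uma, Vic, Xiu} ∩ {Cara, Pat, Sam, Uma} = {Uma}
⟦yellow actor that Bob chased⟧ = {Uma}, so the cardinality is 1.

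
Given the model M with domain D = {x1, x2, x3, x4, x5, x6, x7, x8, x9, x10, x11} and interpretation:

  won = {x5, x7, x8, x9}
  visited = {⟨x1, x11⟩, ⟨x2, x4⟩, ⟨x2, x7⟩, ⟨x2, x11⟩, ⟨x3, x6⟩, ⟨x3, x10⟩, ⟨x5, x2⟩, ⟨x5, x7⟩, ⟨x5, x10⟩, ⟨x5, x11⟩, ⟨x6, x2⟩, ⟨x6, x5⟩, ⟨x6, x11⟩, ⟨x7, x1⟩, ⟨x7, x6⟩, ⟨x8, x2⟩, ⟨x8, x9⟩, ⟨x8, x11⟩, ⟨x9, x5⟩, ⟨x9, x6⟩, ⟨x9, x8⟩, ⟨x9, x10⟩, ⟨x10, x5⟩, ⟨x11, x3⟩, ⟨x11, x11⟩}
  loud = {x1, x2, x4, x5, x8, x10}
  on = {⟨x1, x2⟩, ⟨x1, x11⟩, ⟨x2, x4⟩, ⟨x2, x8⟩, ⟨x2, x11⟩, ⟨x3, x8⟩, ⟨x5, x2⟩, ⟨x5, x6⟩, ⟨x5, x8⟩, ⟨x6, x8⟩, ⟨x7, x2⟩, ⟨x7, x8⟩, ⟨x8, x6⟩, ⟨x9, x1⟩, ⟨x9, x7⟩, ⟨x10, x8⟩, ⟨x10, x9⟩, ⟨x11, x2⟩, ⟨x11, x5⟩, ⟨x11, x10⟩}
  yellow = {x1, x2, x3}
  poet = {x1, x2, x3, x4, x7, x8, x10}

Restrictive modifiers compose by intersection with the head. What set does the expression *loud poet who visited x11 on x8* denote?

{x2}

⟦who visited x11⟧ = {x : ⟨x, x11⟩ ∈ ⟦visited⟧} = {x1, x2, x5, x6, x8, x11}
⟦on x8⟧ = {x : ⟨x, x8⟩ ∈ ⟦on⟧} = {x2, x3, x5, x6, x7, x10}
⟦poet⟧ = {x1, x2, x3, x4, x7, x8, x10}
… ∩ ⟦who visited x11⟧ = {x1, x2, x3, x4, x7, x8, x10} ∩ {x1, x2, x5, x6, x8, x11} = {x1, x2, x8}
… ∩ ⟦on x8⟧ = {x1, x2, x8} ∩ {x2, x3, x5, x6, x7, x10} = {x2}
… ∩ ⟦loud⟧ = {x2} ∩ {x1, x2, x4, x5, x8, x10} = {x2}
So ⟦loud poet who visited x11 on x8⟧ = {x2}.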